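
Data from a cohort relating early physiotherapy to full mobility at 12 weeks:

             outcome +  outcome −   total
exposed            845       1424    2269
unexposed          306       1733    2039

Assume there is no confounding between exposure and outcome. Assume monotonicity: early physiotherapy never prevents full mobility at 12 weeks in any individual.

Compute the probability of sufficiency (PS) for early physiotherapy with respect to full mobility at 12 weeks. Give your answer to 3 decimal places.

p₁ = P(outcome | exposed) = 845/2269 = 0.37241
p₀ = P(outcome | unexposed) = 306/2039 = 0.15007
Under exogeneity and monotonicity, PS = (p₁ − p₀) / (1 − p₀).
PS = (0.37241 − 0.15007) / (1 − 0.15007) = 0.22234 / 0.84993 ≈ 0.2616

PS ≈ 0.262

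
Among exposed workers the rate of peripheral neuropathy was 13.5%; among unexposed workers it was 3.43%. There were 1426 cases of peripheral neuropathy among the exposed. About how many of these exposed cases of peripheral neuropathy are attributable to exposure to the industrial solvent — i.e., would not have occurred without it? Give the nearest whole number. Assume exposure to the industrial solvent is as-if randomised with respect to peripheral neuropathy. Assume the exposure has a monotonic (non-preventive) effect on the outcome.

p₁ = 0.135, p₀ = 0.0343.
PN = (p₁ − p₀)/p₁ = (0.135 − 0.0343) / 0.135 ≈ 0.74593.
Attributable cases ≈ PN × (exposed cases) = 0.74593 × 1426 ≈ 1063.69.

about 1064 cases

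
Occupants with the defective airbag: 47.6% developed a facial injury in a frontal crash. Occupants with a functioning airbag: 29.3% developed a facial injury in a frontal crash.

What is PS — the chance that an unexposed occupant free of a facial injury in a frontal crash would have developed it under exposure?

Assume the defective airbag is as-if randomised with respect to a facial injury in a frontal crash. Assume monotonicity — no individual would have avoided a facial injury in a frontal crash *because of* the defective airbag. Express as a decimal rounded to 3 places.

p₁ = 0.476, p₀ = 0.293.
Under exogeneity and monotonicity, PS = (p₁ − p₀) / (1 − p₀).
PS = (0.476 − 0.293) / (1 − 0.293) = 0.183 / 0.707 ≈ 0.2588

PS ≈ 0.259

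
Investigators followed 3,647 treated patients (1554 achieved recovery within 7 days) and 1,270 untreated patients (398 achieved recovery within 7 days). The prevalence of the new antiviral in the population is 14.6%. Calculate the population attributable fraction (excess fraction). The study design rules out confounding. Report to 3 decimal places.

PAF ≈ 0.050

p₁ = P(outcome | exposed) = 1554/3647 = 0.4261
p₀ = P(outcome | unexposed) = 398/1270 = 0.31339
Overall risk P(Y=1) = π·p₁ + (1−π)·p₀ = 0.146×0.4261 + 0.854×0.31339 = 0.32984.
Under exogeneity, PAF = [P(Y=1) − p₀] / P(Y=1).
PAF = (0.32984 − 0.31339) / 0.32984 ≈ 0.0499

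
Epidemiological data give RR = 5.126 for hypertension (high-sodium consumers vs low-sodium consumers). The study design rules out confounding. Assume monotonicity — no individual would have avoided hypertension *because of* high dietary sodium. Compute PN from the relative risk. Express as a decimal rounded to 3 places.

Under exogeneity and monotonicity, PN = (RR − 1) / RR = 1 − 1/RR.
PN = (5.126 − 1) / 5.126 = 4.126 / 5.126 ≈ 0.8049

PN ≈ 0.805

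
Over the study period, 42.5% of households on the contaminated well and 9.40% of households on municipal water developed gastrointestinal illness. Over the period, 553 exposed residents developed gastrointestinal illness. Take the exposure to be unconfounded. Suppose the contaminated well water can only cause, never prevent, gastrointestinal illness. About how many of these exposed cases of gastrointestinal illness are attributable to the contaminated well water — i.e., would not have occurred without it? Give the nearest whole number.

p₁ = 0.425, p₀ = 0.094.
PN = (p₁ − p₀)/p₁ = (0.425 − 0.094) / 0.425 ≈ 0.77882.
Attributable cases ≈ PN × (exposed cases) = 0.77882 × 553 ≈ 430.69.

about 431 cases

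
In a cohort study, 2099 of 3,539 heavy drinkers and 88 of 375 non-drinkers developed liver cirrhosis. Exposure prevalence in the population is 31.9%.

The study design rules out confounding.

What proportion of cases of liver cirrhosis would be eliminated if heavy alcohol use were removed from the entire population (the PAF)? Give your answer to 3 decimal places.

PAF ≈ 0.328

p₁ = P(outcome | exposed) = 2099/3539 = 0.59311
p₀ = P(outcome | unexposed) = 88/375 = 0.23467
Overall risk P(Y=1) = π·p₁ + (1−π)·p₀ = 0.319×0.59311 + 0.681×0.23467 = 0.34901.
Under exogeneity, PAF = [P(Y=1) − p₀] / P(Y=1).
PAF = (0.34901 − 0.23467) / 0.34901 ≈ 0.3276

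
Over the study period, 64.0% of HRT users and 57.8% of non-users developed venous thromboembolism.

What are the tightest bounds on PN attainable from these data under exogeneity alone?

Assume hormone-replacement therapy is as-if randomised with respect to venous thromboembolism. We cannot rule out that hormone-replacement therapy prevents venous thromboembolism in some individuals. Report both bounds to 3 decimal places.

0.097 ≤ PN ≤ 0.659

p₁ = 0.64, p₀ = 0.578.
Under exogeneity alone the bounds on PN are max{0,(p₁−p₀)/p₁} ≤ PN ≤ min{1,(1−p₀)/p₁}.
  lower = (p₁ − p₀)/p₁ = 0.062 / 0.64 ≈ 0.0969
  upper = min{1, (1 − p₀)/p₁} = 0.422 / 0.64 ≈ 0.6594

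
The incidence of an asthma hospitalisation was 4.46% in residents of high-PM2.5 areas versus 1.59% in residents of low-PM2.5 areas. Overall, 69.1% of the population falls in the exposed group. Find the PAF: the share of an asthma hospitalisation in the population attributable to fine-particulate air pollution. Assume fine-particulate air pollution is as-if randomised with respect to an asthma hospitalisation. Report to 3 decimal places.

p₁ = 0.0446, p₀ = 0.0159.
Overall risk P(Y=1) = π·p₁ + (1−π)·p₀ = 0.691×0.0446 + 0.309×0.0159 = 0.035732.
Under exogeneity, PAF = [P(Y=1) − p₀] / P(Y=1).
PAF = (0.035732 − 0.0159) / 0.035732 ≈ 0.5550

PAF ≈ 0.555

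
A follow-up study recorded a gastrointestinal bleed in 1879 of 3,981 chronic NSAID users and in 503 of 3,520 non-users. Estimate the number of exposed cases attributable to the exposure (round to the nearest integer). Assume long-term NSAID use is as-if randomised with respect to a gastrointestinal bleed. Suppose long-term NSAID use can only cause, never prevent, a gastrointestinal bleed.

about 1310 cases

p₁ = P(outcome | exposed) = 1879/3981 = 0.47199
p₀ = P(outcome | unexposed) = 503/3520 = 0.1429
PN = (p₁ − p₀)/p₁ = (0.47199 − 0.1429) / 0.47199 ≈ 0.69725.
Attributable cases ≈ PN × (exposed cases) = 0.69725 × 1879 ≈ 1310.12.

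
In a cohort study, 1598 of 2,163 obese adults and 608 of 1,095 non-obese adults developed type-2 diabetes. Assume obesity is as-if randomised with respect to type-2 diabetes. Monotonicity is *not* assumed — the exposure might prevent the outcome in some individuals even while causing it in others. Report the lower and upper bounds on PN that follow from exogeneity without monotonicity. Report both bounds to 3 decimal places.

p₁ = P(outcome | exposed) = 1598/2163 = 0.73879
p₀ = P(outcome | unexposed) = 608/1095 = 0.55525
Under exogeneity alone the bounds on PN are max{0,(p₁−p₀)/p₁} ≤ PN ≤ min{1,(1−p₀)/p₁}.
  lower = (p₁ − p₀)/p₁ = 0.18354 / 0.73879 ≈ 0.2484
  upper = min{1, (1 − p₀)/p₁} = 0.44475 / 0.73879 ≈ 0.6020

0.248 ≤ PN ≤ 0.602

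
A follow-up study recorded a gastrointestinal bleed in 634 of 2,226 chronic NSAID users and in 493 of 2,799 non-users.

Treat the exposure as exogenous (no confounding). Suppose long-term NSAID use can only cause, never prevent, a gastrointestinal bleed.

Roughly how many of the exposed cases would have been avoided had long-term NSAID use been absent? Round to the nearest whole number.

about 242 cases

p₁ = P(outcome | exposed) = 634/2226 = 0.28482
p₀ = P(outcome | unexposed) = 493/2799 = 0.17613
PN = (p₁ − p₀)/p₁ = (0.28482 − 0.17613) / 0.28482 ≈ 0.38159.
Attributable cases ≈ PN × (exposed cases) = 0.38159 × 634 ≈ 241.92.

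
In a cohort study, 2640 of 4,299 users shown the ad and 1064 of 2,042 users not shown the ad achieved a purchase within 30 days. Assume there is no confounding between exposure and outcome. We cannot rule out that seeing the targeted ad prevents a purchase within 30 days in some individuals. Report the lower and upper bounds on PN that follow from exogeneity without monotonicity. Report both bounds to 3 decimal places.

0.152 ≤ PN ≤ 0.780

p₁ = P(outcome | exposed) = 2640/4299 = 0.6141
p₀ = P(outcome | unexposed) = 1064/2042 = 0.52106
Under exogeneity alone the bounds on PN are max{0,(p₁−p₀)/p₁} ≤ PN ≤ min{1,(1−p₀)/p₁}.
  lower = (p₁ − p₀)/p₁ = 0.093039 / 0.6141 ≈ 0.1515
  upper = min{1, (1 − p₀)/p₁} = 0.47894 / 0.6141 ≈ 0.7799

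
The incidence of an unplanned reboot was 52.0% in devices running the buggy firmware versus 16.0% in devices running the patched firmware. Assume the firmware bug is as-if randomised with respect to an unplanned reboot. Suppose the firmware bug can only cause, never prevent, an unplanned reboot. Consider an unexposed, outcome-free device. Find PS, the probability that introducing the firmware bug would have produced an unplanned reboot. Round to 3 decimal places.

PS ≈ 0.429

p₁ = 0.52, p₀ = 0.16.
Under exogeneity and monotonicity, PS = (p₁ − p₀) / (1 − p₀).
PS = (0.52 − 0.16) / (1 − 0.16) = 0.36 / 0.84 ≈ 0.4286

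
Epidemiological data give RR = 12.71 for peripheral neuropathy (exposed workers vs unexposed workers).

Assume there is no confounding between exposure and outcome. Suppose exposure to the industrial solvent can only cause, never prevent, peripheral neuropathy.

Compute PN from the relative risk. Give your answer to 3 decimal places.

Under exogeneity and monotonicity, PN = (RR − 1) / RR = 1 − 1/RR.
PN = (12.71 − 1) / 12.71 = 11.71 / 12.71 ≈ 0.9213

PN ≈ 0.921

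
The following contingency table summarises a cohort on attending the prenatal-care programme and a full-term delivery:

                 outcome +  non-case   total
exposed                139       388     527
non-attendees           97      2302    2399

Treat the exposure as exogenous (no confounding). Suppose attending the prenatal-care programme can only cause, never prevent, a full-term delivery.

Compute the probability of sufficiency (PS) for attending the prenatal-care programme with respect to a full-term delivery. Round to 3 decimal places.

p₁ = P(outcome | exposed) = 139/527 = 0.26376
p₀ = P(outcome | unexposed) = 97/2399 = 0.040434
Under exogeneity and monotonicity, PS = (p₁ − p₀)/(1 − p₀).
PS = (0.26376 − 0.040434) / 0.95957 ≈ 0.2327

PS ≈ 0.233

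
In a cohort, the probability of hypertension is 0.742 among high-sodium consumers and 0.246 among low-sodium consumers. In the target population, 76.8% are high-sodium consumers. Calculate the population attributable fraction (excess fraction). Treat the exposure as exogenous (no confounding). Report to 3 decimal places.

PAF ≈ 0.608

Let p₁ = 0.742, p₀ = 0.246.
Overall risk P(Y=1) = π·p₁ + (1−π)·p₀ = 0.768×0.742 + 0.232×0.246 = 0.62693.
Under exogeneity, PAF = [P(Y=1) − p₀] / P(Y=1).
PAF = (0.62693 − 0.246) / 0.62693 ≈ 0.6076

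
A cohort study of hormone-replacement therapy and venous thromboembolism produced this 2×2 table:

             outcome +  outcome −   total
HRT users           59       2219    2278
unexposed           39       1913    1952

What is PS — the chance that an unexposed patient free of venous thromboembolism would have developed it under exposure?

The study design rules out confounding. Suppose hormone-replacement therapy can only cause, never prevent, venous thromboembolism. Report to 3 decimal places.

PS ≈ 0.006

p₁ = P(outcome | exposed) = 59/2278 = 0.0259
p₀ = P(outcome | unexposed) = 39/1952 = 0.01998
Under exogeneity and monotonicity, PS = (p₁ − p₀)/(1 − p₀).
PS = (0.0259 − 0.01998) / 0.98002 ≈ 0.0060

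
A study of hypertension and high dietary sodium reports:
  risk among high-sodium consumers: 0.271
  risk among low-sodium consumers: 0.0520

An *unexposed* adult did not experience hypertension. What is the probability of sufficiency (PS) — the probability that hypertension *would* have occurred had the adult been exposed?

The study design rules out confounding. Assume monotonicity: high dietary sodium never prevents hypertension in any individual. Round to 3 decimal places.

Let p₁ = 0.271, p₀ = 0.052.
Under exogeneity and monotonicity, PS = (p₁ − p₀) / (1 − p₀).
PS = (0.271 − 0.052) / (1 − 0.052) = 0.219 / 0.948 ≈ 0.2310

PS ≈ 0.231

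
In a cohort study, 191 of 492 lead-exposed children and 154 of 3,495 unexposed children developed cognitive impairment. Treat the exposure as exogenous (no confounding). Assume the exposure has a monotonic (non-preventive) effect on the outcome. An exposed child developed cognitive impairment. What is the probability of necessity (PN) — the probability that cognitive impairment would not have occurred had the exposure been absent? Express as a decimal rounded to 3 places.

p₁ = P(outcome | exposed) = 191/492 = 0.38821
p₀ = P(outcome | unexposed) = 154/3495 = 0.044063
Under exogeneity and monotonicity, PN = (p₁ − p₀) / p₁.
PN = (0.38821 − 0.044063) / 0.38821 = 0.34415 / 0.38821 ≈ 0.8865

PN ≈ 0.886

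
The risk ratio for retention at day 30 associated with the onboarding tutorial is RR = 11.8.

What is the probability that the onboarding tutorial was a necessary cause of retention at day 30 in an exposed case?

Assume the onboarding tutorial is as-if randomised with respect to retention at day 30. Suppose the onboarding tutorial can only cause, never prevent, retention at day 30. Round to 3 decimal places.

Under exogeneity and monotonicity, PN = (RR − 1) / RR = 1 − 1/RR.
PN = (11.8 − 1) / 11.8 = 10.8 / 11.8 ≈ 0.9153

PN ≈ 0.915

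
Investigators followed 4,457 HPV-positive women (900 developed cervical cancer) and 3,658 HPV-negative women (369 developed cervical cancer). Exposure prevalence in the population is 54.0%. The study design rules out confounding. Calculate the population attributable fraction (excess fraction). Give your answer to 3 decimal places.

PAF ≈ 0.351

p₁ = P(outcome | exposed) = 900/4457 = 0.20193
p₀ = P(outcome | unexposed) = 369/3658 = 0.10087
Overall risk P(Y=1) = π·p₁ + (1−π)·p₀ = 0.54×0.20193 + 0.46×0.10087 = 0.15544.
Under exogeneity, PAF = [P(Y=1) − p₀] / P(Y=1).
PAF = (0.15544 − 0.10087) / 0.15544 ≈ 0.3511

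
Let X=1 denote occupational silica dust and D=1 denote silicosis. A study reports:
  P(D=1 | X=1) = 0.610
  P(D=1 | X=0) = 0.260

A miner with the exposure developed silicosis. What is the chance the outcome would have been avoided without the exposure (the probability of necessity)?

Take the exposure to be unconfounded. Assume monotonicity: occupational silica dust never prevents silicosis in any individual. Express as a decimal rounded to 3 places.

PN ≈ 0.574

Let p₁ = 0.61, p₀ = 0.26.
Under exogeneity and monotonicity, PN = (p₁ − p₀) / p₁.
PN = (0.61 − 0.26) / 0.61 = 0.35 / 0.61 ≈ 0.5738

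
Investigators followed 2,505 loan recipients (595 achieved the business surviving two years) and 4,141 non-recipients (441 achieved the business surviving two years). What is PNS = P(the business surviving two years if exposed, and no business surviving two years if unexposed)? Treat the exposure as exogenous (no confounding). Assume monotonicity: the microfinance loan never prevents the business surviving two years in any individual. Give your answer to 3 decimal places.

p₁ = P(outcome | exposed) = 595/2505 = 0.23752
p₀ = P(outcome | unexposed) = 441/4141 = 0.1065
Under exogeneity and monotonicity, PNS = p₁ − p₀.
PNS = 0.23752 − 0.1065 = 0.13103

PNS ≈ 0.131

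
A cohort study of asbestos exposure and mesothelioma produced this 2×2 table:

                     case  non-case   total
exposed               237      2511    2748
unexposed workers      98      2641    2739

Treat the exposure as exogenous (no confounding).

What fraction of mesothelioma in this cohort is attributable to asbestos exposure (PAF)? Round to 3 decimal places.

p₁ = P(outcome | exposed) = 237/2748 = 0.086245
p₀ = P(outcome | unexposed) = 98/2739 = 0.035779
Exposure prevalence π = 2748/5487 = 0.50082; overall risk P(Y=1) = 0.061053.
Under exogeneity, PAF = [P(Y=1) − p₀]/P(Y=1).
PAF = (0.061053 − 0.035779) / 0.061053 ≈ 0.4140

PAF ≈ 0.414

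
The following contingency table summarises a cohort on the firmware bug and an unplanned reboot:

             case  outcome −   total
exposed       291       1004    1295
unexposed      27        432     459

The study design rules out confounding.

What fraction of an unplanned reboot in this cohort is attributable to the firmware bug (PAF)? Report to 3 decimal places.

p₁ = P(outcome | exposed) = 291/1295 = 0.22471
p₀ = P(outcome | unexposed) = 27/459 = 0.058824
Exposure prevalence π = 1295/1754 = 0.73831; overall risk P(Y=1) = 0.1813.
Under exogeneity, PAF = [P(Y=1) − p₀]/P(Y=1).
PAF = (0.1813 − 0.058824) / 0.1813 ≈ 0.6755

PAF ≈ 0.676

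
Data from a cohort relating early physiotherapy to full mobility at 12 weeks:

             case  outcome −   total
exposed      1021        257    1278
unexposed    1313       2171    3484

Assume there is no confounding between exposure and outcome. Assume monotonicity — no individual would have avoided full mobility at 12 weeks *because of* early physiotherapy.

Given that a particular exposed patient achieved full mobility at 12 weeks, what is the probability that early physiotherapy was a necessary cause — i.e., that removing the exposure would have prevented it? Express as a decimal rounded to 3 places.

p₁ = P(outcome | exposed) = 1021/1278 = 0.7989
p₀ = P(outcome | unexposed) = 1313/3484 = 0.37687
Under exogeneity and monotonicity, PN = (p₁ − p₀) / p₁.
PN = (0.7989 − 0.37687) / 0.7989 = 0.42204 / 0.7989 ≈ 0.5283

PN ≈ 0.528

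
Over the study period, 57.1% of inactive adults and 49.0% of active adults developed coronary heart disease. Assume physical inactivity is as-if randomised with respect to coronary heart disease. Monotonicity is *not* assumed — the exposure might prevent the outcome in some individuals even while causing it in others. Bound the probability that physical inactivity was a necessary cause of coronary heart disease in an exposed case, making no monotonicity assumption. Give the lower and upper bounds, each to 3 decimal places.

0.142 ≤ PN ≤ 0.893

p₁ = 0.571, p₀ = 0.49.
Under exogeneity alone the bounds on PN are max{0,(p₁−p₀)/p₁} ≤ PN ≤ min{1,(1−p₀)/p₁}.
  lower = (p₁ − p₀)/p₁ = 0.081 / 0.571 ≈ 0.1419
  upper = min{1, (1 − p₀)/p₁} = 0.51 / 0.571 ≈ 0.8932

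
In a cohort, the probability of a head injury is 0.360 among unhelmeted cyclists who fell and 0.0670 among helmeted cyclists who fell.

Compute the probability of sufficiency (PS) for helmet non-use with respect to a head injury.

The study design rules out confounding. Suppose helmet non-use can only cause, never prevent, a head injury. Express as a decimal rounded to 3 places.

PS ≈ 0.314

Let p₁ = 0.36, p₀ = 0.067.
Under exogeneity and monotonicity, PS = (p₁ − p₀) / (1 − p₀).
PS = (0.36 − 0.067) / (1 − 0.067) = 0.293 / 0.933 ≈ 0.3140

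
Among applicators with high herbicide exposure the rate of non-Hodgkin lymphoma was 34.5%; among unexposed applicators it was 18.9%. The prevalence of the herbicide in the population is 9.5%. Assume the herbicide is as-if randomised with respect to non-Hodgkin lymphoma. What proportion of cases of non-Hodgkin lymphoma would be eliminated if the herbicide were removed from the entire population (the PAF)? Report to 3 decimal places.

p₁ = 0.345, p₀ = 0.189.
Overall risk P(Y=1) = π·p₁ + (1−π)·p₀ = 0.095×0.345 + 0.905×0.189 = 0.20382.
Under exogeneity, PAF = [P(Y=1) − p₀] / P(Y=1).
PAF = (0.20382 − 0.189) / 0.20382 ≈ 0.0727

PAF ≈ 0.073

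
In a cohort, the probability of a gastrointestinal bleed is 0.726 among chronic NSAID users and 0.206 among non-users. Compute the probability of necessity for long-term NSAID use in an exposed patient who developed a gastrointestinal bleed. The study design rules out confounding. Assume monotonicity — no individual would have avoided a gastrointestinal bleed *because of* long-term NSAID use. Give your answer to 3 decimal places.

PN ≈ 0.716

Let p₁ = 0.726, p₀ = 0.206.
Under exogeneity and monotonicity, PN = (p₁ − p₀) / p₁.
PN = (0.726 − 0.206) / 0.726 = 0.52 / 0.726 ≈ 0.7163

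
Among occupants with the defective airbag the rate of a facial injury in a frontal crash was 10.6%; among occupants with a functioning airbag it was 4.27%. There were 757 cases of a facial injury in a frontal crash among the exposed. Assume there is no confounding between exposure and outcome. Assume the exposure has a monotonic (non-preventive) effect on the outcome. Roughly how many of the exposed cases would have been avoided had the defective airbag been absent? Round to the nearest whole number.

p₁ = 0.106, p₀ = 0.0427.
PN = (p₁ − p₀)/p₁ = (0.106 − 0.0427) / 0.106 ≈ 0.59717.
Attributable cases ≈ PN × (exposed cases) = 0.59717 × 757 ≈ 452.06.

about 452 cases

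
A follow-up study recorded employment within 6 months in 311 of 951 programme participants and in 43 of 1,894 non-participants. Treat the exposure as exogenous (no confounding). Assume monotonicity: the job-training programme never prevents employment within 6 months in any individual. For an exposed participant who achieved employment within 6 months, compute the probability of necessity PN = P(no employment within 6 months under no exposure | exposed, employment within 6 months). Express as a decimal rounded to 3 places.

PN ≈ 0.931

p₁ = P(outcome | exposed) = 311/951 = 0.32702
p₀ = P(outcome | unexposed) = 43/1894 = 0.022703
Under exogeneity and monotonicity, PN = (p₁ − p₀) / p₁.
PN = (0.32702 − 0.022703) / 0.32702 = 0.30432 / 0.32702 ≈ 0.9306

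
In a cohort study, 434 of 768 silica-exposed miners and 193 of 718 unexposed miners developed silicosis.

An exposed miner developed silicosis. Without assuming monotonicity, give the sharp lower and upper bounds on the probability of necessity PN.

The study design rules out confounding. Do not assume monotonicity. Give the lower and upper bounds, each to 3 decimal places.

0.524 ≤ PN ≤ 1.000

p₁ = P(outcome | exposed) = 434/768 = 0.5651
p₀ = P(outcome | unexposed) = 193/718 = 0.2688
Under exogeneity alone the bounds on PN are max{0,(p₁−p₀)/p₁} ≤ PN ≤ min{1,(1−p₀)/p₁}.
  lower = (p₁ − p₀)/p₁ = 0.2963 / 0.5651 ≈ 0.5243
  upper = min{1, (1 − p₀)/p₁} = 0.7312 / 0.5651 ≈ 1.2939 → capped at 1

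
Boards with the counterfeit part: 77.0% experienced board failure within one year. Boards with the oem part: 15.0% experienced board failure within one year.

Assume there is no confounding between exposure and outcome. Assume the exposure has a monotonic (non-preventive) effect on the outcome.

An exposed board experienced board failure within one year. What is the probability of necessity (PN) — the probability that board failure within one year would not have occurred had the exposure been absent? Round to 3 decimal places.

p₁ = 0.77, p₀ = 0.15.
Under exogeneity and monotonicity, PN = (p₁ − p₀) / p₁.
PN = (0.77 − 0.15) / 0.77 = 0.62 / 0.77 ≈ 0.8052

PN ≈ 0.805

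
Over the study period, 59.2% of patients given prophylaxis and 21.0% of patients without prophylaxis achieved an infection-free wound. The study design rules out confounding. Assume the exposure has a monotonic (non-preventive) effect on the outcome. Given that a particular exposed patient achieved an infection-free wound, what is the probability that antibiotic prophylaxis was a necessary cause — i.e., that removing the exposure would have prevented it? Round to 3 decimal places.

p₁ = 0.592, p₀ = 0.21.
Under exogeneity and monotonicity, PN = (p₁ − p₀) / p₁.
PN = (0.592 − 0.21) / 0.592 = 0.382 / 0.592 ≈ 0.6453

PN ≈ 0.645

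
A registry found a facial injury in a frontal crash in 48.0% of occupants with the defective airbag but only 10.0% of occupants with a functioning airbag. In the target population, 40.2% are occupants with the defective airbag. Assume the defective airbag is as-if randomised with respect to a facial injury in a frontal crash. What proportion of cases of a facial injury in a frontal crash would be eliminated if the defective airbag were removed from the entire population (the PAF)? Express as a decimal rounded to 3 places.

p₁ = 0.48, p₀ = 0.1.
Overall risk P(Y=1) = π·p₁ + (1−π)·p₀ = 0.402×0.48 + 0.598×0.1 = 0.25276.
Under exogeneity, PAF = [P(Y=1) − p₀] / P(Y=1).
PAF = (0.25276 − 0.1) / 0.25276 ≈ 0.6044

PAF ≈ 0.604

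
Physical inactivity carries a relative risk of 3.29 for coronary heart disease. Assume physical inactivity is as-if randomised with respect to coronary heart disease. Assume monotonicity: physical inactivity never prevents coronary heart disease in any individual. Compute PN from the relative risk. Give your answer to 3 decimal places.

PN ≈ 0.696

Under exogeneity and monotonicity, PN = (RR − 1) / RR = 1 − 1/RR.
PN = (3.29 − 1) / 3.29 = 2.29 / 3.29 ≈ 0.6960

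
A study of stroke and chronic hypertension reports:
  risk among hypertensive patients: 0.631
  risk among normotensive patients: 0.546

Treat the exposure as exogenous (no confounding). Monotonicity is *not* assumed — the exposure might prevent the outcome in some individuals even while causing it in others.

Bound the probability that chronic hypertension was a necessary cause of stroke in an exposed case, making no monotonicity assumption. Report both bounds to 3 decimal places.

Let p₁ = 0.631, p₀ = 0.546.
Under exogeneity alone the bounds on PN are max{0,(p₁−p₀)/p₁} ≤ PN ≤ min{1,(1−p₀)/p₁}.
  lower = (p₁ − p₀)/p₁ = 0.085 / 0.631 ≈ 0.1347
  upper = min{1, (1 − p₀)/p₁} = 0.454 / 0.631 ≈ 0.7195

0.135 ≤ PN ≤ 0.719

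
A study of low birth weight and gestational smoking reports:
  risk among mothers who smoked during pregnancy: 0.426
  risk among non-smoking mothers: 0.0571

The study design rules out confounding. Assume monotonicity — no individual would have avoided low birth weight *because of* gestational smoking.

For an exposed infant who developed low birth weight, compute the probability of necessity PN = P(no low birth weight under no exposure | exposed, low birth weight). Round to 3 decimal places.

Let p₁ = 0.426, p₀ = 0.0571.
Under exogeneity and monotonicity, PN = (p₁ − p₀) / p₁.
PN = (0.426 − 0.0571) / 0.426 = 0.3689 / 0.426 ≈ 0.8660

PN ≈ 0.866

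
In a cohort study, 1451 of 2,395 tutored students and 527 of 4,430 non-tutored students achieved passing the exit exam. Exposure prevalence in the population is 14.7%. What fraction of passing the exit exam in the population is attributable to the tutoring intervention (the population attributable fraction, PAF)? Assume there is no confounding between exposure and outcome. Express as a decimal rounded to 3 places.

p₁ = P(outcome | exposed) = 1451/2395 = 0.60585
p₀ = P(outcome | unexposed) = 527/4430 = 0.11896
Overall risk P(Y=1) = π·p₁ + (1−π)·p₀ = 0.147×0.60585 + 0.853×0.11896 = 0.19053.
Under exogeneity, PAF = [P(Y=1) − p₀] / P(Y=1).
PAF = (0.19053 − 0.11896) / 0.19053 ≈ 0.3756

PAF ≈ 0.376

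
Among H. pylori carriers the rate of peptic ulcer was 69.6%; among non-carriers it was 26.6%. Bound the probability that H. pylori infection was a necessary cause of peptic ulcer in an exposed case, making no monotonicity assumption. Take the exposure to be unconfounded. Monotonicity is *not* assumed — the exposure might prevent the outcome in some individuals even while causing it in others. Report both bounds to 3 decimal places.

p₁ = 0.696, p₀ = 0.266.
Under exogeneity alone the bounds on PN are max{0,(p₁−p₀)/p₁} ≤ PN ≤ min{1,(1−p₀)/p₁}.
  lower = (p₁ − p₀)/p₁ = 0.43 / 0.696 ≈ 0.6178
  upper = min{1, (1 − p₀)/p₁} = 0.734 / 0.696 ≈ 1.0546 → capped at 1

0.618 ≤ PN ≤ 1.000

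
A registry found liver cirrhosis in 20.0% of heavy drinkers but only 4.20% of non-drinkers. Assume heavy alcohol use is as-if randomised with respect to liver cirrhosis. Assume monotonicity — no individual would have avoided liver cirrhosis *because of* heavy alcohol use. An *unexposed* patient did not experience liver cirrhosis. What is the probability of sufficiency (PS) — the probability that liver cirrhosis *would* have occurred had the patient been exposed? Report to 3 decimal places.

PS ≈ 0.165

p₁ = 0.2, p₀ = 0.042.
Under exogeneity and monotonicity, PS = (p₁ − p₀) / (1 − p₀).
PS = (0.2 − 0.042) / (1 − 0.042) = 0.158 / 0.958 ≈ 0.1649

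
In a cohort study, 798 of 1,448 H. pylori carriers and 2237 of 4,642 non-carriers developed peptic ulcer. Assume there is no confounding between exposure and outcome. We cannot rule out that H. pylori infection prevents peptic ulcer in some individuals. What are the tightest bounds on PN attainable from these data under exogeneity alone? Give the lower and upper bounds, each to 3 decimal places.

p₁ = P(outcome | exposed) = 798/1448 = 0.5511
p₀ = P(outcome | unexposed) = 2237/4642 = 0.4819
Under exogeneity alone the bounds on PN are max{0,(p₁−p₀)/p₁} ≤ PN ≤ min{1,(1−p₀)/p₁}.
  lower = (p₁ − p₀)/p₁ = 0.069201 / 0.5511 ≈ 0.1256
  upper = min{1, (1 − p₀)/p₁} = 0.5181 / 0.5511 ≈ 0.9401

0.126 ≤ PN ≤ 0.940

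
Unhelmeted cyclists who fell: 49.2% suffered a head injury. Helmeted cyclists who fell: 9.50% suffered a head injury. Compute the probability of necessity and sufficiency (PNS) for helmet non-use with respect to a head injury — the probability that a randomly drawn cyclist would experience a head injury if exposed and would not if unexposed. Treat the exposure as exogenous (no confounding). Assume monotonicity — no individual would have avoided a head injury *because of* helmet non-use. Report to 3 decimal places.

p₁ = 0.492, p₀ = 0.095.
Under exogeneity and monotonicity, PNS = p₁ − p₀.
PNS = 0.492 − 0.095 = 0.397

PNS ≈ 0.397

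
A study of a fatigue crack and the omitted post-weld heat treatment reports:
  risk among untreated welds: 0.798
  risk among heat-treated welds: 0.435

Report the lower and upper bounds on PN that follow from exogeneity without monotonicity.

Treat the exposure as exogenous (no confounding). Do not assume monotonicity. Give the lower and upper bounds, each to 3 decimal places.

0.455 ≤ PN ≤ 0.708

Let p₁ = 0.798, p₀ = 0.435.
Under exogeneity alone the bounds on PN are max{0,(p₁−p₀)/p₁} ≤ PN ≤ min{1,(1−p₀)/p₁}.
  lower = (p₁ − p₀)/p₁ = 0.363 / 0.798 ≈ 0.4549
  upper = min{1, (1 − p₀)/p₁} = 0.565 / 0.798 ≈ 0.7080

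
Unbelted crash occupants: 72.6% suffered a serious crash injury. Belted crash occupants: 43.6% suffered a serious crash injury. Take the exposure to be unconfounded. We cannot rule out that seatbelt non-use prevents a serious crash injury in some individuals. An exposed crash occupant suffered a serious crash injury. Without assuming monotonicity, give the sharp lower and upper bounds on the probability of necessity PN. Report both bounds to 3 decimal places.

0.399 ≤ PN ≤ 0.777

p₁ = 0.726, p₀ = 0.436.
Under exogeneity alone the bounds on PN are max{0,(p₁−p₀)/p₁} ≤ PN ≤ min{1,(1−p₀)/p₁}.
  lower = (p₁ − p₀)/p₁ = 0.29 / 0.726 ≈ 0.3994
  upper = min{1, (1 − p₀)/p₁} = 0.564 / 0.726 ≈ 0.7769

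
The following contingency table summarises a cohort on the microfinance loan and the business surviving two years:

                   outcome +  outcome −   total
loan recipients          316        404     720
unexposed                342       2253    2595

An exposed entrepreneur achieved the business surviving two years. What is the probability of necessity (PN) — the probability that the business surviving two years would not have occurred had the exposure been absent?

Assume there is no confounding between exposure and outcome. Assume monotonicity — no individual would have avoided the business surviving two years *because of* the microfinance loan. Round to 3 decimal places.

p₁ = P(outcome | exposed) = 316/720 = 0.43889
p₀ = P(outcome | unexposed) = 342/2595 = 0.13179
Under exogeneity and monotonicity, PN = (p₁ − p₀)/p₁.
PN = (0.43889 − 0.13179) / 0.43889 ≈ 0.6997

PN ≈ 0.700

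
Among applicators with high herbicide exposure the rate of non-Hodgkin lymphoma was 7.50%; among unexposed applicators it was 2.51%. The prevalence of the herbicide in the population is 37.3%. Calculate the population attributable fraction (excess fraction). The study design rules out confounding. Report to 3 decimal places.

PAF ≈ 0.426

p₁ = 0.075, p₀ = 0.0251.
Overall risk P(Y=1) = π·p₁ + (1−π)·p₀ = 0.373×0.075 + 0.627×0.0251 = 0.043713.
Under exogeneity, PAF = [P(Y=1) − p₀] / P(Y=1).
PAF = (0.043713 − 0.0251) / 0.043713 ≈ 0.4258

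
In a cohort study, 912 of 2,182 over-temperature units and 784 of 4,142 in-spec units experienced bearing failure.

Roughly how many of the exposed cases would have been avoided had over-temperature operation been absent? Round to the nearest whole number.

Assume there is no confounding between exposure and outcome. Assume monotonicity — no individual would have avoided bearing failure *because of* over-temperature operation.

about 499 cases

p₁ = P(outcome | exposed) = 912/2182 = 0.41797
p₀ = P(outcome | unexposed) = 784/4142 = 0.18928
PN = (p₁ − p₀)/p₁ = (0.41797 − 0.18928) / 0.41797 ≈ 0.54714.
Attributable cases ≈ PN × (exposed cases) = 0.54714 × 912 ≈ 498.99.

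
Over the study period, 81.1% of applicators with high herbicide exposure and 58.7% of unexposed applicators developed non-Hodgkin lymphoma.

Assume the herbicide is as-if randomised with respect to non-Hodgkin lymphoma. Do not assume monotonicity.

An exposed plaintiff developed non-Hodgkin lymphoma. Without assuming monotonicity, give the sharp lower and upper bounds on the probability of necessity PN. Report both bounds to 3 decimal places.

0.276 ≤ PN ≤ 0.509

p₁ = 0.811, p₀ = 0.587.
Under exogeneity alone the bounds on PN are max{0,(p₁−p₀)/p₁} ≤ PN ≤ min{1,(1−p₀)/p₁}.
  lower = (p₁ − p₀)/p₁ = 0.224 / 0.811 ≈ 0.2762
  upper = min{1, (1 − p₀)/p₁} = 0.413 / 0.811 ≈ 0.5092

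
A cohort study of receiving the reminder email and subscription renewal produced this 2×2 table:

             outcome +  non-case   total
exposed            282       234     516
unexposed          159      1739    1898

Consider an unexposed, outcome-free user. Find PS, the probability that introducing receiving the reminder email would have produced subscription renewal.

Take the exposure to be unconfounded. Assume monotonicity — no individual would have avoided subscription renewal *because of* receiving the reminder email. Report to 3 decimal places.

PS ≈ 0.505

p₁ = P(outcome | exposed) = 282/516 = 0.54651
p₀ = P(outcome | unexposed) = 159/1898 = 0.083772
Under exogeneity and monotonicity, PS = (p₁ − p₀) / (1 − p₀).
PS = (0.54651 − 0.083772) / (1 − 0.083772) = 0.46274 / 0.91623 ≈ 0.5050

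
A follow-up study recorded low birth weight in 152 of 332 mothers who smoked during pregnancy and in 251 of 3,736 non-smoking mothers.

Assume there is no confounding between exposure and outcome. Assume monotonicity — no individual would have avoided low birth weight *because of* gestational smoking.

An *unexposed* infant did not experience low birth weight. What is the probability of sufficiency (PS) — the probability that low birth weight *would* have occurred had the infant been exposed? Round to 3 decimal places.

p₁ = P(outcome | exposed) = 152/332 = 0.45783
p₀ = P(outcome | unexposed) = 251/3736 = 0.067184
Under exogeneity and monotonicity, PS = (p₁ − p₀) / (1 − p₀).
PS = (0.45783 − 0.067184) / (1 − 0.067184) = 0.39065 / 0.93282 ≈ 0.4188

PS ≈ 0.419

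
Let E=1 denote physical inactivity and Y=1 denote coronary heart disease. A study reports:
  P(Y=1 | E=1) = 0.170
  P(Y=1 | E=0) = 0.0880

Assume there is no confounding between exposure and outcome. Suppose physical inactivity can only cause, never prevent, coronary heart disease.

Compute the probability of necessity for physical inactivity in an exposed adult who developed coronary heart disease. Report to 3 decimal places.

Let p₁ = 0.17, p₀ = 0.088.
Under exogeneity and monotonicity, PN = (p₁ − p₀) / p₁.
PN = (0.17 − 0.088) / 0.17 = 0.082 / 0.17 ≈ 0.4824

PN ≈ 0.482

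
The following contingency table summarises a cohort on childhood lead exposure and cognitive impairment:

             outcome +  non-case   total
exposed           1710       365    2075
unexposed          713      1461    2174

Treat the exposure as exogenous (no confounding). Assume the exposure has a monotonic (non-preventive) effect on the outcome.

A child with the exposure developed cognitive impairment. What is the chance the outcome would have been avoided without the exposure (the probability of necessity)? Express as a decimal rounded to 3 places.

PN ≈ 0.602

p₁ = P(outcome | exposed) = 1710/2075 = 0.8241
p₀ = P(outcome | unexposed) = 713/2174 = 0.32797
Under exogeneity and monotonicity, PN = (p₁ − p₀)/p₁.
PN = (0.8241 − 0.32797) / 0.8241 ≈ 0.6020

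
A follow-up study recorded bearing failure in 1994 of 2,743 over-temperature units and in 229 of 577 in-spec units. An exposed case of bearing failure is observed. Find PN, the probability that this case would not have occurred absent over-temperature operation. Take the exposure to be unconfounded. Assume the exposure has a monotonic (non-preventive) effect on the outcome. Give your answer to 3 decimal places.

p₁ = P(outcome | exposed) = 1994/2743 = 0.72694
p₀ = P(outcome | unexposed) = 229/577 = 0.39688
Under exogeneity and monotonicity, PN = (p₁ − p₀) / p₁.
PN = (0.72694 − 0.39688) / 0.72694 = 0.33006 / 0.72694 ≈ 0.4540

PN ≈ 0.454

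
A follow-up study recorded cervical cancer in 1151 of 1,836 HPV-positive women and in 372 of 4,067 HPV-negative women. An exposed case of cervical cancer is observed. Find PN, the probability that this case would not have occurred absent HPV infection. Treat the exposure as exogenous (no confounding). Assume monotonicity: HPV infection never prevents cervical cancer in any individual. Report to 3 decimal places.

p₁ = P(outcome | exposed) = 1151/1836 = 0.62691
p₀ = P(outcome | unexposed) = 372/4067 = 0.091468
Under exogeneity and monotonicity, PN = (p₁ − p₀) / p₁.
PN = (0.62691 − 0.091468) / 0.62691 = 0.53544 / 0.62691 ≈ 0.8541

PN ≈ 0.854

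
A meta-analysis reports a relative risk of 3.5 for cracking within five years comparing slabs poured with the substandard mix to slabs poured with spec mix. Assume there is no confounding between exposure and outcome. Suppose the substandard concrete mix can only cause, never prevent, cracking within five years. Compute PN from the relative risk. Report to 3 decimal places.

Under exogeneity and monotonicity, PN = (RR − 1) / RR = 1 − 1/RR.
PN = (3.5 − 1) / 3.5 = 2.5 / 3.5 ≈ 0.7143

PN ≈ 0.714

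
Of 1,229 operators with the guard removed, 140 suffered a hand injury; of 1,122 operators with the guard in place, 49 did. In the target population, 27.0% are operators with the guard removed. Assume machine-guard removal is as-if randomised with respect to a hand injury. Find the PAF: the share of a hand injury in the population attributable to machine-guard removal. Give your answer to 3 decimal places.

p₁ = P(outcome | exposed) = 140/1229 = 0.11391
p₀ = P(outcome | unexposed) = 49/1122 = 0.043672
Overall risk P(Y=1) = π·p₁ + (1−π)·p₀ = 0.27×0.11391 + 0.73×0.043672 = 0.062637.
Under exogeneity, PAF = [P(Y=1) − p₀] / P(Y=1).
PAF = (0.062637 − 0.043672) / 0.062637 ≈ 0.3028

PAF ≈ 0.303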